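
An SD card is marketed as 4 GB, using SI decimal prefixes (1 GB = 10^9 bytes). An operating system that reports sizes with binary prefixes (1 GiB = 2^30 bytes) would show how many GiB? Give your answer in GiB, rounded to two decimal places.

3.73 GiB

4 GB = 4 × 10^9 bytes = 4,000,000,000 bytes
1 GiB = 2^30 bytes = 1,073,741,824 bytes
4,000,000,000 / 1,073,741,824 = 3.73 GiB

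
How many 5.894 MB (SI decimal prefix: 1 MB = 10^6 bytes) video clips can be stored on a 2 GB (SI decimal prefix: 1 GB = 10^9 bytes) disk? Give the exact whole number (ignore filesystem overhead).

339

Capacity: 2 GB = 2,000,000,000 bytes
Per item: 5.894 MB = 5,894,000 bytes
⌊2,000,000,000 / 5,894,000⌋ = 339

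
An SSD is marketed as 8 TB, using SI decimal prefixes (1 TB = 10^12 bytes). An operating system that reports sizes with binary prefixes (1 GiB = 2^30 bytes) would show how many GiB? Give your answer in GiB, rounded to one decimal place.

7,450.6 GiB

8 TB = 8 × 10^12 bytes = 8,000,000,000,000 bytes
1 GiB = 1,073,741,824 bytes
8,000,000,000,000 / 1,073,741,824 = 7,450.6 GiB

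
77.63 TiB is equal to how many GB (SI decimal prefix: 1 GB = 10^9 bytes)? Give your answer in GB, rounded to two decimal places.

77.63 TiB = 77.63 × 2^40 bytes = 85,355,087,664,250.88 bytes
1 GB = 10^9 bytes = 1,000,000,000 bytes
85,355,087,664,250.88 / 1,000,000,000 = 85,355.09 GB

85,355.09 GB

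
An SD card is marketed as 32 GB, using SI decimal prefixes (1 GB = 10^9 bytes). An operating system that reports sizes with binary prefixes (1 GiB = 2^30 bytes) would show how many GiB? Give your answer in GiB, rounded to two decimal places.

32 GB = 32 × 10^9 bytes = 32,000,000,000 bytes
1 GiB = 2^30 bytes = 1,073,741,824 bytes
32,000,000,000 / 1,073,741,824 = 29.80 GiB

29.80 GiB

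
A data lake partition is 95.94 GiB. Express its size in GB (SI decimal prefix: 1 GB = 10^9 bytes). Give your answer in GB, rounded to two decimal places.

103.01 GB

95.94 GiB = 95.94 × 2^30 bytes = 103,014,790,594.56 bytes
1 GB = 1,000,000,000 bytes
103,014,790,594.56 / 1,000,000,000 = 103.01 GB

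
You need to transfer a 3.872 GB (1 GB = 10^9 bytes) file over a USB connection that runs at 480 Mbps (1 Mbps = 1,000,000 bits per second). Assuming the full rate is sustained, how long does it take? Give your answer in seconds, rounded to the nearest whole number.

65 seconds

3.872 GB = 3,872,000,000 bytes = 30,976,000,000 bits
480 Mbps = 480,000,000 bits/s
time = 30,976,000,000 / 480,000,000 = 65 s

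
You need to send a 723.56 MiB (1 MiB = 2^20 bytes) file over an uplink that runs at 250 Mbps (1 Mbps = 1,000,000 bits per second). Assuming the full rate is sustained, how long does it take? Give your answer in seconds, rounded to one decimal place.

723.56 MiB = 758,707,650.56 bytes = 6,069,661,204.48 bits
250 Mbps = 250,000,000 bits/s
time = 6,069,661,204.48 / 250,000,000 = 24.3 s

24.3 seconds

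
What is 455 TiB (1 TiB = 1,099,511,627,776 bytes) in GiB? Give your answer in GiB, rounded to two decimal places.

465,920.00 GiB

455 TiB = 455 × 2^40 bytes = 500,277,790,638,080 bytes
1 GiB = 2^30 bytes = 1,073,741,824 bytes
500,277,790,638,080 / 1,073,741,824 = 465,920.00 GiB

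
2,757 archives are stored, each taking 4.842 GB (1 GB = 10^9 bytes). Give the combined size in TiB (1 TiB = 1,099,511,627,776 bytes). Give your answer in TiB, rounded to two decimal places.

Total = 2,757 × 4.842 GB = 13349.394 GB
= 13349.394 × 1,000,000,000 bytes = 13,349,394,000,000 bytes
1 TiB = 1,099,511,627,776 bytes
13,349,394,000,000 / 1,099,511,627,776 = 12.14 TiB

12.14 TiB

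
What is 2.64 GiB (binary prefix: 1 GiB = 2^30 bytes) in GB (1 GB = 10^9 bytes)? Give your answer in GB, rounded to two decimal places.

2.64 GiB = 2.64 × 2^30 bytes = 2,834,678,415.36 bytes
1 GB = 10^9 bytes = 1,000,000,000 bytes
2,834,678,415.36 / 1,000,000,000 = 2.83 GB

2.83 GB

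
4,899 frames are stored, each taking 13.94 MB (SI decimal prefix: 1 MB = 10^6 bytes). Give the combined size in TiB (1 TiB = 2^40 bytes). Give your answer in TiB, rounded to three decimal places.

Total = 4,899 × 13.94 MB = 68292.06 MB
= 68292.06 × 1,000,000 bytes = 68,292,060,000 bytes
1 TiB = 1,099,511,627,776 bytes
68,292,060,000 / 1,099,511,627,776 = 0.062 TiB

0.062 TiB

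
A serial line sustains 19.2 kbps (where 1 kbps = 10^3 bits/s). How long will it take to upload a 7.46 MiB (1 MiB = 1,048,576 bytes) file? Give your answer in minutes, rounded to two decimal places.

54.32 minutes

7.46 MiB = 7,822,376.96 bytes = 62,579,015.68 bits
19.2 kbps = 19,200 bits/s
time = 62,579,015.68 / 19,200 = 3,259.324 s
3,259.324 s / 60 = 54.32 minutes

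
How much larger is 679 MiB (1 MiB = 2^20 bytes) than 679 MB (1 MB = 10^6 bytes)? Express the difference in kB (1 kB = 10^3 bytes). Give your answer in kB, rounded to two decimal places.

32,983.10 kB

679 MiB = 679 × 1,048,576 = 711,983,104 bytes
679 MB = 679 × 1,000,000 = 679,000,000 bytes
difference = 32,983,104 bytes
32,983,104 / 1,000 = 32,983.10 kB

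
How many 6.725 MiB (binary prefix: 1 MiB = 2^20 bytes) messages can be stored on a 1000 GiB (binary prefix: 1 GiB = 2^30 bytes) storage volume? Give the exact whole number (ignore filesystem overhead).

152,267

Capacity: 1000 GiB = 1,073,741,824,000 bytes
Per item: 6.725 MiB = 7,051,673.6 bytes
⌊1,073,741,824,000 / 7,051,673.6⌋ = 152,267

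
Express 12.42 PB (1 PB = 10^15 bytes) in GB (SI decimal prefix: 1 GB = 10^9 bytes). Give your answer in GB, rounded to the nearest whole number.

12,420,000 GB

12.42 PB = 12.42 × 10^15 bytes = 12,420,000,000,000,000 bytes
1 GB = 10^9 bytes = 1,000,000,000 bytes
12,420,000,000,000,000 / 1,000,000,000 = 12,420,000 GB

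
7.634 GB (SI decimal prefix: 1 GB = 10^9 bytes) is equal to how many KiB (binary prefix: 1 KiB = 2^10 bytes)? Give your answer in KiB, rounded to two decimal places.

7.634 GB × 1,000,000,000 bytes/GB = 7,634,000,000 bytes
1 KiB = 1,024 bytes
7,634,000,000 / 1,024 = 7,455,078.13 KiB

7,455,078.13 KiB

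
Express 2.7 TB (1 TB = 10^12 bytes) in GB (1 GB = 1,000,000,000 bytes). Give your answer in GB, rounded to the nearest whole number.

2,700 GB

2.7 TB = 2.7 × 10^12 bytes = 2,700,000,000,000 bytes
1 GB = 1,000,000,000 bytes
2,700,000,000,000 / 1,000,000,000 = 2,700 GB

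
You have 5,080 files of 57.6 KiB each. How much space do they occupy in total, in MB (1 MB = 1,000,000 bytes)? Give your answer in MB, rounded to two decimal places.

Total = 5,080 × 57.6 KiB = 292,608 KiB
= 292,608 × 1,024 bytes = 299,630,592 bytes
1 MB = 1,000,000 bytes
299,630,592 / 1,000,000 = 299.63 MB

299.63 MB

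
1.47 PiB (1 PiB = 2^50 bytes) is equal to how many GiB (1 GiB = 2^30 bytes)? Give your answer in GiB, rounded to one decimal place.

1,541,406.7 GiB

1.47 PiB = 1.47 × 2^50 bytes = 1,655,072,863,058,657.28 bytes
1 GiB = 1,073,741,824 bytes
1,655,072,863,058,657.28 / 1,073,741,824 = 1,541,406.7 GiB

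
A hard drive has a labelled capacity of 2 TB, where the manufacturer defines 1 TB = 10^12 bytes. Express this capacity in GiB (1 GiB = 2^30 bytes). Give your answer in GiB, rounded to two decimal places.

2 TB × 1,000,000,000,000 bytes/TB = 2,000,000,000,000 bytes
1 GiB = 2^30 bytes = 1,073,741,824 bytes
2,000,000,000,000 / 1,073,741,824 = 1,862.65 GiB

1,862.65 GiB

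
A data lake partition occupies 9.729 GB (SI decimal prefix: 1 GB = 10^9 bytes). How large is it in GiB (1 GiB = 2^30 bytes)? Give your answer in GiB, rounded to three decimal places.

9.061 GiB

9.729 GB × 1,000,000,000 bytes/GB = 9,729,000,000 bytes
1 GiB = 1,073,741,824 bytes
9,729,000,000 / 1,073,741,824 = 9.061 GiB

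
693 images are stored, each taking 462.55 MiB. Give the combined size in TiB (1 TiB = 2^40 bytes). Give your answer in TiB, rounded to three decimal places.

0.306 TiB

Total = 693 × 462.55 MiB = 320547.15 MiB
= 320547.15 × 1,048,576 bytes = 336,118,048,358.4 bytes
1 TiB = 1,099,511,627,776 bytes
336,118,048,358.4 / 1,099,511,627,776 = 0.306 TiB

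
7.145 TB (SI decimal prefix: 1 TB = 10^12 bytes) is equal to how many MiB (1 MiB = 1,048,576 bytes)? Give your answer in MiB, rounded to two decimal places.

7.145 TB × 1,000,000,000,000 bytes/TB = 7,145,000,000,000 bytes
1 MiB = 2^20 bytes = 1,048,576 bytes
7,145,000,000,000 / 1,048,576 = 6,814,002.99 MiB

6,814,002.99 MiB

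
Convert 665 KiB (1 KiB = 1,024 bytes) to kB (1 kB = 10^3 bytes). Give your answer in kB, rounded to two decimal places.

665 KiB × 1,024 bytes/KiB = 680,960 bytes
1 kB = 1,000 bytes
680,960 / 1,000 = 680.96 kB

680.96 kB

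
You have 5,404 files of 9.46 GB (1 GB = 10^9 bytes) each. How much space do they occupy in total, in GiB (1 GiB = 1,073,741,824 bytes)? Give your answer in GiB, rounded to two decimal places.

47,610.92 GiB

Total = 5,404 × 9.46 GB = 51121.84 GB
= 51121.84 × 1,000,000,000 bytes = 51,121,840,000,000 bytes
1 GiB = 1,073,741,824 bytes
51,121,840,000,000 / 1,073,741,824 = 47,610.92 GiB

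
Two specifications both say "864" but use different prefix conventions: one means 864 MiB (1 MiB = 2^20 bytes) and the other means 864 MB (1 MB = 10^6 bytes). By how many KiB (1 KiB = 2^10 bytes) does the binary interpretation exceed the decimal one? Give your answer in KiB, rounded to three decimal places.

40,986.000 KiB

864 MiB = 864 × 1,048,576 = 905,969,664 bytes
864 MB = 864 × 1,000,000 = 864,000,000 bytes
difference = 41,969,664 bytes
41,969,664 / 1,024 = 40,986.000 KiB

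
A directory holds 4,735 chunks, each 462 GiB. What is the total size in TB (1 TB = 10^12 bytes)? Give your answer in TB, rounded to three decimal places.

Total = 4,735 × 462 GiB = 2,187,570 GiB
= 2,187,570 × 1,073,741,824 bytes = 2,348,885,401,927,680 bytes
1 TB = 1,000,000,000,000 bytes
2,348,885,401,927,680 / 1,000,000,000,000 = 2,348.885 TB

2,348.885 TB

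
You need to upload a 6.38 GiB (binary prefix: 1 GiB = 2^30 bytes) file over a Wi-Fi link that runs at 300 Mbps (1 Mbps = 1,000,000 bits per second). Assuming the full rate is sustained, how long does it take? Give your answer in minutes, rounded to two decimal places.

6.38 GiB = 6,850,472,837.12 bytes = 54,803,782,696.96 bits
300 Mbps = 300,000,000 bits/s
time = 54,803,782,696.96 / 300,000,000 = 182.679 s
182.679 s / 60 = 3.04 minutes

3.04 minutes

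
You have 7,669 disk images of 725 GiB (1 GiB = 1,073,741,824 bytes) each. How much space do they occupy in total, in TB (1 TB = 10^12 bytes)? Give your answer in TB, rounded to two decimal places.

5,970.03 TB

Total = 7,669 × 725 GiB = 5,560,025 GiB
= 5,560,025 × 1,073,741,824 bytes = 5,970,031,384,985,600 bytes
1 TB = 1,000,000,000,000 bytes
5,970,031,384,985,600 / 1,000,000,000,000 = 5,970.03 TB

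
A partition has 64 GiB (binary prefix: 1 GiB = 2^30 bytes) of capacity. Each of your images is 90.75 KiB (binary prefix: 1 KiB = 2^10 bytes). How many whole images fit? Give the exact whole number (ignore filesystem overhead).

739,491

Capacity: 64 GiB = 68,719,476,736 bytes
Per item: 90.75 KiB = 92,928 bytes
⌊68,719,476,736 / 92,928⌋ = 739,491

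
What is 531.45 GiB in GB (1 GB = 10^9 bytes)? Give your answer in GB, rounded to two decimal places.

570.64 GB

531.45 GiB × 1,073,741,824 bytes/GiB = 570,640,092,364.8 bytes
1 GB = 10^9 bytes = 1,000,000,000 bytes
570,640,092,364.8 / 1,000,000,000 = 570.64 GB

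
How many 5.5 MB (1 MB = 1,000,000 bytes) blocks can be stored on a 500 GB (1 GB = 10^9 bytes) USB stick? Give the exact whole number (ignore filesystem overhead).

Capacity: 500 GB = 500,000,000,000 bytes
Per item: 5.5 MB = 5,500,000 bytes
⌊500,000,000,000 / 5,500,000⌋ = 90,909

90,909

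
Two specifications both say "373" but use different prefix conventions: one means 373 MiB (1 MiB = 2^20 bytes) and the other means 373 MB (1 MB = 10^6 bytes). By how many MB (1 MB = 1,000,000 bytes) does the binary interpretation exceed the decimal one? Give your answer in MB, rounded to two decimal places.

373 MiB = 373 × 1,048,576 = 391,118,848 bytes
373 MB = 373 × 1,000,000 = 373,000,000 bytes
difference = 18,118,848 bytes
18,118,848 / 1,000,000 = 18.12 MB

18.12 MB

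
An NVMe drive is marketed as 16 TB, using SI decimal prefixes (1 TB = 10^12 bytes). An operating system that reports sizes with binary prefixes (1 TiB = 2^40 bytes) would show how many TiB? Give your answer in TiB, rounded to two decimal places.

14.55 TiB

16 TB = 16 × 10^12 bytes = 16,000,000,000,000 bytes
1 TiB = 1,099,511,627,776 bytes
16,000,000,000,000 / 1,099,511,627,776 = 14.55 TiB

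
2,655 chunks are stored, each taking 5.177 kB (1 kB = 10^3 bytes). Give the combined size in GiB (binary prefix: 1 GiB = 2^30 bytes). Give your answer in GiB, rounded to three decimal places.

0.013 GiB

Total = 2,655 × 5.177 kB = 13744.935 kB
= 13744.935 × 1,000 bytes = 13,744,935 bytes
1 GiB = 1,073,741,824 bytes
13,744,935 / 1,073,741,824 = 0.013 GiB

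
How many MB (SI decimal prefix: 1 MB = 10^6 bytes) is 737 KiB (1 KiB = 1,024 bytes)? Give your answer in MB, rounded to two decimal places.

0.75 MB

737 KiB = 737 × 2^10 bytes = 754,688 bytes
1 MB = 10^6 bytes = 1,000,000 bytes
754,688 / 1,000,000 = 0.75 MB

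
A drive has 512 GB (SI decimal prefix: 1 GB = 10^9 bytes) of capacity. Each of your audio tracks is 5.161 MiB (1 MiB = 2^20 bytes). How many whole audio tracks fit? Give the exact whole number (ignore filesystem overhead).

94,609

Capacity: 512 GB = 512,000,000,000 bytes
Per item: 5.161 MiB = 5,411,700.736 bytes
⌊512,000,000,000 / 5,411,700.736⌋ = 94,609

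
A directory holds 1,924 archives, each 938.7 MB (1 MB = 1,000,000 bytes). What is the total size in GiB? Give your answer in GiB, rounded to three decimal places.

Total = 1,924 × 938.7 MB = 1806058.8 MB
= 1806058.8 × 1,000,000 bytes = 1,806,058,800,000 bytes
1 GiB = 1,073,741,824 bytes
1,806,058,800,000 / 1,073,741,824 = 1,682.023 GiB

1,682.023 GiB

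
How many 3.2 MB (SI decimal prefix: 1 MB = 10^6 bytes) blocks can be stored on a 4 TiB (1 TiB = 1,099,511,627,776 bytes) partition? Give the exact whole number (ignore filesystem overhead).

1,374,389

Capacity: 4 TiB = 4,398,046,511,104 bytes
Per item: 3.2 MB = 3,200,000 bytes
⌊4,398,046,511,104 / 3,200,000⌋ = 1,374,389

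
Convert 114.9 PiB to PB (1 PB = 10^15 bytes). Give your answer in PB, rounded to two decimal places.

129.37 PB

114.9 PiB × 1,125,899,906,842,624 bytes/PiB = 129,365,899,296,217,497.6 bytes
1 PB = 1,000,000,000,000,000 bytes
129,365,899,296,217,497.6 / 1,000,000,000,000,000 = 129.37 PB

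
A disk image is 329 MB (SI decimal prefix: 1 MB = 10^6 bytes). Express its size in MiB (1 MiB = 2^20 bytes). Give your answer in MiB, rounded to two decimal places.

313.76 MiB

329 MB = 329 × 10^6 bytes = 329,000,000 bytes
1 MiB = 2^20 bytes = 1,048,576 bytes
329,000,000 / 1,048,576 = 313.76 MiB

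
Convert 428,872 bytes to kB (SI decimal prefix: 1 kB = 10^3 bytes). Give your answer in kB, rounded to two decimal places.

428,872 bytes given.
1 kB = 10^3 bytes = 1,000 bytes
428,872 / 1,000 = 428.87 kB

428.87 kB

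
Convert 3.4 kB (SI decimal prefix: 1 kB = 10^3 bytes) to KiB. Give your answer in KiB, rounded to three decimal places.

3.320 KiB

3.4 kB = 3.4 × 10^3 bytes = 3,400 bytes
1 KiB = 2^10 bytes = 1,024 bytes
3,400 / 1,024 = 3.320 KiB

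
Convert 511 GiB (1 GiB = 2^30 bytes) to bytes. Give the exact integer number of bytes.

511 × 1,073,741,824 = 548,682,072,064 bytes

548,682,072,064 bytes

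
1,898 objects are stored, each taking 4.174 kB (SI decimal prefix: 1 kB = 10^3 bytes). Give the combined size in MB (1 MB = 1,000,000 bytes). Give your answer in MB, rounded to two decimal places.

7.92 MB

Total = 1,898 × 4.174 kB = 7922.252 kB
= 7922.252 × 1,000 bytes = 7,922,252 bytes
1 MB = 1,000,000 bytes
7,922,252 / 1,000,000 = 7.92 MB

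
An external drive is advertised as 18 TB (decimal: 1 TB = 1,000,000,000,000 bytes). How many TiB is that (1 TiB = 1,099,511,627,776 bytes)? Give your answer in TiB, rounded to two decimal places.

16.37 TiB

18 TB = 18 × 10^12 bytes = 18,000,000,000,000 bytes
1 TiB = 2^40 bytes = 1,099,511,627,776 bytes
18,000,000,000,000 / 1,099,511,627,776 = 16.37 TiB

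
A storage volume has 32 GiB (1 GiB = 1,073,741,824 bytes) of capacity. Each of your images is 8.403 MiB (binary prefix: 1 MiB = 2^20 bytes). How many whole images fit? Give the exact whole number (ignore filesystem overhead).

3,899

Capacity: 32 GiB = 34,359,738,368 bytes
Per item: 8.403 MiB = 8,811,184.128 bytes
⌊34,359,738,368 / 8,811,184.128⌋ = 3,899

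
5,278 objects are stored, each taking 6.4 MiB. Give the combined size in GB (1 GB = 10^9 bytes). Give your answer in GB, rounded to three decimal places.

Total = 5,278 × 6.4 MiB = 33779.2 MiB
= 33779.2 × 1,048,576 bytes = 35,420,058,419.2 bytes
1 GB = 1,000,000,000 bytes
35,420,058,419.2 / 1,000,000,000 = 35.420 GB

35.420 GB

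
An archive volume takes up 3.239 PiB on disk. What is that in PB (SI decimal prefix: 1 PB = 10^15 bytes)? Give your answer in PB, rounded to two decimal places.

3.65 PB

3.239 PiB = 3.239 × 2^50 bytes = 3,646,789,798,263,259.136 bytes
1 PB = 1,000,000,000,000,000 bytes
3,646,789,798,263,259.136 / 1,000,000,000,000,000 = 3.65 PB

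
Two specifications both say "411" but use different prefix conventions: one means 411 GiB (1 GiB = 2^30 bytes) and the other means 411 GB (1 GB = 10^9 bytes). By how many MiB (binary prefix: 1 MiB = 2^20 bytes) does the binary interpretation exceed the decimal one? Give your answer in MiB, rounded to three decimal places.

28,903.856 MiB

411 GiB = 411 × 1,073,741,824 = 441,307,889,664 bytes
411 GB = 411 × 1,000,000,000 = 411,000,000,000 bytes
difference = 30,307,889,664 bytes
30,307,889,664 / 1,048,576 = 28,903.856 MiB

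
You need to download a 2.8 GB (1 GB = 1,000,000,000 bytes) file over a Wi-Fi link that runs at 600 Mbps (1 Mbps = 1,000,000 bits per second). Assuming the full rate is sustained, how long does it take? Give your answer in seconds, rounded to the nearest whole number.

37 seconds

2.8 GB = 2,800,000,000 bytes = 22,400,000,000 bits
600 Mbps = 600,000,000 bits/s
time = 22,400,000,000 / 600,000,000 = 37 s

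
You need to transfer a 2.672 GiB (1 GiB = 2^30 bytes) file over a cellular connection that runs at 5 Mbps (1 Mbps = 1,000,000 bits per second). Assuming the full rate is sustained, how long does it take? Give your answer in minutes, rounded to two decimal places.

76.51 minutes

2.672 GiB = 2,869,038,153.728 bytes = 22,952,305,229.824 bits
5 Mbps = 5,000,000 bits/s
time = 22,952,305,229.824 / 5,000,000 = 4,590.461 s
4,590.461 s / 60 = 76.51 minutes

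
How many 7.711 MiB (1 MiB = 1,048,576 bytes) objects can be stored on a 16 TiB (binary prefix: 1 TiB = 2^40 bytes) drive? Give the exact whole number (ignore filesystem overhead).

2,175,751

Capacity: 16 TiB = 17,592,186,044,416 bytes
Per item: 7.711 MiB = 8,085,569.536 bytes
⌊17,592,186,044,416 / 8,085,569.536⌋ = 2,175,751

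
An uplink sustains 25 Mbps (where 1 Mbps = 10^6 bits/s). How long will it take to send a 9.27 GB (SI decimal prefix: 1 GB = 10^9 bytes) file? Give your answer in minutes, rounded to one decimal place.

9.27 GB = 9,270,000,000 bytes = 74,160,000,000 bits
25 Mbps = 25,000,000 bits/s
time = 74,160,000,000 / 25,000,000 = 2,966.40 s
2,966.40 s / 60 = 49.4 minutes

49.4 minutes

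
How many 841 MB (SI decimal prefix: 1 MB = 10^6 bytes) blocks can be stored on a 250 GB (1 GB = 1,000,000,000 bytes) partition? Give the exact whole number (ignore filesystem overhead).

Capacity: 250 GB = 250,000,000,000 bytes
Per item: 841 MB = 841,000,000 bytes
⌊250,000,000,000 / 841,000,000⌋ = 297

297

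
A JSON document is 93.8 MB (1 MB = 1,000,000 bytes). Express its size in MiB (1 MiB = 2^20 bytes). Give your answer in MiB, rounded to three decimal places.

89.455 MiB

93.8 MB × 1,000,000 bytes/MB = 93,800,000 bytes
1 MiB = 2^20 bytes = 1,048,576 bytes
93,800,000 / 1,048,576 = 89.455 MiB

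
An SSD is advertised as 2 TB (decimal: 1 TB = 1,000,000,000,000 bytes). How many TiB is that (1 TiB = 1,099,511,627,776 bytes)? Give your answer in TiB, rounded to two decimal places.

1.82 TiB

2 TB = 2 × 10^12 bytes = 2,000,000,000,000 bytes
1 TiB = 1,099,511,627,776 bytes
2,000,000,000,000 / 1,099,511,627,776 = 1.82 TiB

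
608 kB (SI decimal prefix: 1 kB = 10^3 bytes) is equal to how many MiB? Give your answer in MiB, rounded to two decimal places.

0.58 MiB

608 kB × 1,000 bytes/kB = 608,000 bytes
1 MiB = 1,048,576 bytes
608,000 / 1,048,576 = 0.58 MiB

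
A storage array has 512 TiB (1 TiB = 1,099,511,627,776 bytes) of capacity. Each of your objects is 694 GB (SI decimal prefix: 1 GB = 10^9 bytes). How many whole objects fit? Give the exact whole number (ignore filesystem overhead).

811

Capacity: 512 TiB = 562,949,953,421,312 bytes
Per item: 694 GB = 694,000,000,000 bytes
⌊562,949,953,421,312 / 694,000,000,000⌋ = 811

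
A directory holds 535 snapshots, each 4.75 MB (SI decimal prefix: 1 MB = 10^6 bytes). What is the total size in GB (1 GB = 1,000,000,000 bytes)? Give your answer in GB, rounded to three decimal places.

Total = 535 × 4.75 MB = 2541.25 MB
= 2541.25 × 1,000,000 bytes = 2,541,250,000 bytes
1 GB = 1,000,000,000 bytes
2,541,250,000 / 1,000,000,000 = 2.541 GB

2.541 GB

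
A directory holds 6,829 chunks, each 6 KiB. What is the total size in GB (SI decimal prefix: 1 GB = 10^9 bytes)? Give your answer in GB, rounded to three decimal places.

0.042 GB

Total = 6,829 × 6 KiB = 40,974 KiB
= 40,974 × 1,024 bytes = 41,957,376 bytes
1 GB = 1,000,000,000 bytes
41,957,376 / 1,000,000,000 = 0.042 GB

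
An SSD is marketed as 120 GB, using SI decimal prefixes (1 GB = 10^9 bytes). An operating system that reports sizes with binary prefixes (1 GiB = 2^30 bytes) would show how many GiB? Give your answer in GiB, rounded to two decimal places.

120 GB × 1,000,000,000 bytes/GB = 120,000,000,000 bytes
1 GiB = 2^30 bytes = 1,073,741,824 bytes
120,000,000,000 / 1,073,741,824 = 111.76 GiB

111.76 GiB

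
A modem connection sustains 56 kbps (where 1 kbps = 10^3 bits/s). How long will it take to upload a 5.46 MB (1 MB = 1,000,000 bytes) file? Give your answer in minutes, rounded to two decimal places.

5.46 MB = 5,460,000 bytes = 43,680,000 bits
56 kbps = 56,000 bits/s
time = 43,680,000 / 56,000 = 780.000 s
780.000 s / 60 = 13.00 minutes

13.00 minutes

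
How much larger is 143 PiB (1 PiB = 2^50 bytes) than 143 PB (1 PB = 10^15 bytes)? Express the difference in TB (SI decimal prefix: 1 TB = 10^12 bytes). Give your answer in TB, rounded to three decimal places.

18,003.687 TB

143 PiB = 143 × 1,125,899,906,842,624 = 161,003,686,678,495,232 bytes
143 PB = 143 × 1,000,000,000,000,000 = 143,000,000,000,000,000 bytes
difference = 18,003,686,678,495,232 bytes
18,003,686,678,495,232 / 1,000,000,000,000 = 18,003.687 TB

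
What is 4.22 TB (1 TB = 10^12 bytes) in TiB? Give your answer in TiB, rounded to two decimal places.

3.84 TiB

4.22 TB × 1,000,000,000,000 bytes/TB = 4,220,000,000,000 bytes
1 TiB = 1,099,511,627,776 bytes
4,220,000,000,000 / 1,099,511,627,776 = 3.84 TiB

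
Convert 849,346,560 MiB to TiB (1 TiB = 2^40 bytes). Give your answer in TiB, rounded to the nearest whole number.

810 TiB

849,346,560 MiB = 849,346,560 × 2^20 bytes = 890,604,418,498,560 bytes
1 TiB = 1,099,511,627,776 bytes
890,604,418,498,560 / 1,099,511,627,776 = 810 TiB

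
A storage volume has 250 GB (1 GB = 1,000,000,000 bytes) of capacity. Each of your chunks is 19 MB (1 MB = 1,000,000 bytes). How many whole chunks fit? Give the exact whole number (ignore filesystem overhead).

Capacity: 250 GB = 250,000,000,000 bytes
Per item: 19 MB = 19,000,000 bytes
⌊250,000,000,000 / 19,000,000⌋ = 13,157

13,157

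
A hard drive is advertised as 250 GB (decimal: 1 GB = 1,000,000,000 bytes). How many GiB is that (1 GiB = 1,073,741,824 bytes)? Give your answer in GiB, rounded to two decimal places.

232.83 GiB

250 GB × 1,000,000,000 bytes/GB = 250,000,000,000 bytes
1 GiB = 2^30 bytes = 1,073,741,824 bytes
250,000,000,000 / 1,073,741,824 = 232.83 GiB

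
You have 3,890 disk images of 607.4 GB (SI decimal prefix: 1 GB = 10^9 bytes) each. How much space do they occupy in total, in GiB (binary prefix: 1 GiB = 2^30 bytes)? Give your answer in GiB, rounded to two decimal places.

Total = 3,890 × 607.4 GB = 2,362,786 GB
= 2,362,786 × 1,000,000,000 bytes = 2,362,786,000,000,000 bytes
1 GiB = 1,073,741,824 bytes
2,362,786,000,000,000 / 1,073,741,824 = 2,200,515.94 GiB

2,200,515.94 GiB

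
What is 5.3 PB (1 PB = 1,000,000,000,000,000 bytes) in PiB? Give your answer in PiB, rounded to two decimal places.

4.71 PiB

5.3 PB × 1,000,000,000,000,000 bytes/PB = 5,300,000,000,000,000 bytes
1 PiB = 1,125,899,906,842,624 bytes
5,300,000,000,000,000 / 1,125,899,906,842,624 = 4.71 PiB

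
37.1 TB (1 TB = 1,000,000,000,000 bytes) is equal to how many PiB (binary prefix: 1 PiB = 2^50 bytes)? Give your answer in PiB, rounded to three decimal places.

37.1 TB × 1,000,000,000,000 bytes/TB = 37,100,000,000,000 bytes
1 PiB = 1,125,899,906,842,624 bytes
37,100,000,000,000 / 1,125,899,906,842,624 = 0.033 PiB

0.033 PiB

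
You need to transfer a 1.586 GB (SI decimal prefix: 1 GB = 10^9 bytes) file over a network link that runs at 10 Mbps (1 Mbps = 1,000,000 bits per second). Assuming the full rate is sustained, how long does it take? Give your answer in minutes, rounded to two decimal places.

21.15 minutes

1.586 GB = 1,586,000,000 bytes = 12,688,000,000 bits
10 Mbps = 10,000,000 bits/s
time = 12,688,000,000 / 10,000,000 = 1,268.800 s
1,268.800 s / 60 = 21.15 minutes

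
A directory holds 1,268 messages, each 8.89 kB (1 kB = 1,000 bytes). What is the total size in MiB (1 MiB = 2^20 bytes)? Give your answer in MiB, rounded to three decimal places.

10.750 MiB

Total = 1,268 × 8.89 kB = 11272.52 kB
= 11272.52 × 1,000 bytes = 11,272,520 bytes
1 MiB = 1,048,576 bytes
11,272,520 / 1,048,576 = 10.750 MiB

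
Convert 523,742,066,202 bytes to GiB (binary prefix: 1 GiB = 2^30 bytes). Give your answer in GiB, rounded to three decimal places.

487.773 GiB

523,742,066,202 bytes given.
1 GiB = 2^30 bytes = 1,073,741,824 bytes
523,742,066,202 / 1,073,741,824 = 487.773 GiB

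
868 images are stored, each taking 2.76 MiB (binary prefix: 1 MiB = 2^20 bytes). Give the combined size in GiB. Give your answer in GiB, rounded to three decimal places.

2.340 GiB

Total = 868 × 2.76 MiB = 2395.68 MiB
= 2395.68 × 1,048,576 bytes = 2,512,052,551.68 bytes
1 GiB = 1,073,741,824 bytes
2,512,052,551.68 / 1,073,741,824 = 2.340 GiB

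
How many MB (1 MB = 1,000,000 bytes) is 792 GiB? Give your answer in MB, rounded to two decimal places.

792 GiB × 1,073,741,824 bytes/GiB = 850,403,524,608 bytes
1 MB = 10^6 bytes = 1,000,000 bytes
850,403,524,608 / 1,000,000 = 850,403.52 MB

850,403.52 MB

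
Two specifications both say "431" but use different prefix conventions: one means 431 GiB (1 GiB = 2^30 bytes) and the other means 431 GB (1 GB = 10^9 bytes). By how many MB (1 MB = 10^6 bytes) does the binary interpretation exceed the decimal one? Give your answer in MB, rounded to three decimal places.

431 GiB = 431 × 1,073,741,824 = 462,782,726,144 bytes
431 GB = 431 × 1,000,000,000 = 431,000,000,000 bytes
difference = 31,782,726,144 bytes
31,782,726,144 / 1,000,000 = 31,782.726 MB

31,782.726 MB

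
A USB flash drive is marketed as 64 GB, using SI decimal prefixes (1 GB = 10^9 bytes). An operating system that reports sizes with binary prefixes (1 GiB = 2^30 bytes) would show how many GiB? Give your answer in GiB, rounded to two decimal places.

64 GB × 1,000,000,000 bytes/GB = 64,000,000,000 bytes
1 GiB = 2^30 bytes = 1,073,741,824 bytes
64,000,000,000 / 1,073,741,824 = 59.60 GiB

59.60 GiB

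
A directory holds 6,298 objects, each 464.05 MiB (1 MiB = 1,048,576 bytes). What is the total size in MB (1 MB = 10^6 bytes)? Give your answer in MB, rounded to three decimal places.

Total = 6,298 × 464.05 MiB = 2922586.9 MiB
= 2922586.9 × 1,048,576 bytes = 3,064,554,481,254.4 bytes
1 MB = 1,000,000 bytes
3,064,554,481,254.4 / 1,000,000 = 3,064,554.481 MB

3,064,554.481 MB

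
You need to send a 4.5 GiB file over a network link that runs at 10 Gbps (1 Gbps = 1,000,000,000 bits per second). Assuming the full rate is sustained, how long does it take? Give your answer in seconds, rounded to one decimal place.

4.5 GiB = 4,831,838,208 bytes = 38,654,705,664 bits
10 Gbps = 10,000,000,000 bits/s
time = 38,654,705,664 / 10,000,000,000 = 3.9 s

3.9 seconds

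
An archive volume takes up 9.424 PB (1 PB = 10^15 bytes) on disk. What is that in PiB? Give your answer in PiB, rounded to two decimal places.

8.37 PiB

9.424 PB × 1,000,000,000,000,000 bytes/PB = 9,424,000,000,000,000 bytes
1 PiB = 1,125,899,906,842,624 bytes
9,424,000,000,000,000 / 1,125,899,906,842,624 = 8.37 PiB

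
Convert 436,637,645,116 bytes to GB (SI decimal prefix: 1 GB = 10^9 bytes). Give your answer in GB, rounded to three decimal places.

436,637,645,116 bytes given.
1 GB = 1,000,000,000 bytes
436,637,645,116 / 1,000,000,000 = 436.638 GB

436.638 GB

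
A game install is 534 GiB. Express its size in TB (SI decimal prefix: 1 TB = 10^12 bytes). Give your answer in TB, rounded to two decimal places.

534 GiB = 534 × 2^30 bytes = 573,378,134,016 bytes
1 TB = 1,000,000,000,000 bytes
573,378,134,016 / 1,000,000,000,000 = 0.57 TB

0.57 TB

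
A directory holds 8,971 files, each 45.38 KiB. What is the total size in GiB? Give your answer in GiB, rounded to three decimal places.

0.388 GiB

Total = 8,971 × 45.38 KiB = 407103.98 KiB
= 407103.98 × 1,024 bytes = 416,874,475.52 bytes
1 GiB = 1,073,741,824 bytes
416,874,475.52 / 1,073,741,824 = 0.388 GiB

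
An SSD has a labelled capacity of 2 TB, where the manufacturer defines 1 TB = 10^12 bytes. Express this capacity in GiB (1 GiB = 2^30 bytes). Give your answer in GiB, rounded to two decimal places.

1,862.65 GiB

2 TB × 1,000,000,000,000 bytes/TB = 2,000,000,000,000 bytes
1 GiB = 2^30 bytes = 1,073,741,824 bytes
2,000,000,000,000 / 1,073,741,824 = 1,862.65 GiB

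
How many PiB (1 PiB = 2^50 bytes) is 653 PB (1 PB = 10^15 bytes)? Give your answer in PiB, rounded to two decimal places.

579.98 PiB

653 PB × 1,000,000,000,000,000 bytes/PB = 653,000,000,000,000,000 bytes
1 PiB = 1,125,899,906,842,624 bytes
653,000,000,000,000,000 / 1,125,899,906,842,624 = 579.98 PiB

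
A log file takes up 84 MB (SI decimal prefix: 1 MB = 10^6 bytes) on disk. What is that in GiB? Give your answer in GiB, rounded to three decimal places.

84 MB = 84 × 10^6 bytes = 84,000,000 bytes
1 GiB = 1,073,741,824 bytes
84,000,000 / 1,073,741,824 = 0.078 GiB

0.078 GiB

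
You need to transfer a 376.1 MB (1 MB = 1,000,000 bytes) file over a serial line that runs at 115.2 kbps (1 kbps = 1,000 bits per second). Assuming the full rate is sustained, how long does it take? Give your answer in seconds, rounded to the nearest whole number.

376.1 MB = 376,100,000 bytes = 3,008,800,000 bits
115.2 kbps = 115,200 bits/s
time = 3,008,800,000 / 115,200 = 26,118 s

26,118 seconds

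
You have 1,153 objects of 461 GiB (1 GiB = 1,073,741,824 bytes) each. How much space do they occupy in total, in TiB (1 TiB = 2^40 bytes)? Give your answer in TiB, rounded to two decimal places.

519.08 TiB

Total = 1,153 × 461 GiB = 531,533 GiB
= 531,533 × 1,073,741,824 bytes = 570,729,212,936,192 bytes
1 TiB = 1,099,511,627,776 bytes
570,729,212,936,192 / 1,099,511,627,776 = 519.08 TiB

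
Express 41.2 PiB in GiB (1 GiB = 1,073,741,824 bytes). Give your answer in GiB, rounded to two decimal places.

41.2 PiB × 1,125,899,906,842,624 bytes/PiB = 46,387,076,161,916,108.8 bytes
1 GiB = 1,073,741,824 bytes
46,387,076,161,916,108.8 / 1,073,741,824 = 43,201,331.20 GiB

43,201,331.20 GiB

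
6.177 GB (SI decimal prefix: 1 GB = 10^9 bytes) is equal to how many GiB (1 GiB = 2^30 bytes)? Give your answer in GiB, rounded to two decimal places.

5.75 GiB

6.177 GB = 6.177 × 10^9 bytes = 6,177,000,000 bytes
1 GiB = 1,073,741,824 bytes
6,177,000,000 / 1,073,741,824 = 5.75 GiB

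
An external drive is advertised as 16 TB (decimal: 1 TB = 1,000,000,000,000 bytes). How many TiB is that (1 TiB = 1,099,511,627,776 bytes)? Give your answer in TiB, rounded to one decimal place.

14.6 TiB

16 TB = 16 × 10^12 bytes = 16,000,000,000,000 bytes
1 TiB = 2^40 bytes = 1,099,511,627,776 bytes
16,000,000,000,000 / 1,099,511,627,776 = 14.6 TiB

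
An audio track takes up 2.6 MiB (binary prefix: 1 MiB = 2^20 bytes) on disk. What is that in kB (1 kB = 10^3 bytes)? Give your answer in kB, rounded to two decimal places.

2,726.30 kB

2.6 MiB = 2.6 × 2^20 bytes = 2,726,297.6 bytes
1 kB = 10^3 bytes = 1,000 bytes
2,726,297.6 / 1,000 = 2,726.30 kB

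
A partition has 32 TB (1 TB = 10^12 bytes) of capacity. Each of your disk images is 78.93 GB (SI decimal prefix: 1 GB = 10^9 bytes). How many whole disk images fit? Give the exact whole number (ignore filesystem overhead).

405

Capacity: 32 TB = 32,000,000,000,000 bytes
Per item: 78.93 GB = 78,930,000,000 bytes
⌊32,000,000,000,000 / 78,930,000,000⌋ = 405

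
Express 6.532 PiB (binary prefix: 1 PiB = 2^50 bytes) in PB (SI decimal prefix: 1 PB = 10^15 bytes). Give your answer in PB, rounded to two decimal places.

7.35 PB

6.532 PiB × 1,125,899,906,842,624 bytes/PiB = 7,354,378,191,496,019.968 bytes
1 PB = 10^15 bytes = 1,000,000,000,000,000 bytes
7,354,378,191,496,019.968 / 1,000,000,000,000,000 = 7.35 PB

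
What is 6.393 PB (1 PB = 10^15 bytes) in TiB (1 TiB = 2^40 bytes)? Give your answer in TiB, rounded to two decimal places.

6.393 PB = 6.393 × 10^15 bytes = 6,393,000,000,000,000 bytes
1 TiB = 2^40 bytes = 1,099,511,627,776 bytes
6,393,000,000,000,000 / 1,099,511,627,776 = 5,814.40 TiB

5,814.40 TiB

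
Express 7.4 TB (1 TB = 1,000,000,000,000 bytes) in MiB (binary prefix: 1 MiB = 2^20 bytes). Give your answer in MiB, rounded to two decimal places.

7,057,189.94 MiB

7.4 TB = 7.4 × 10^12 bytes = 7,400,000,000,000 bytes
1 MiB = 1,048,576 bytes
7,400,000,000,000 / 1,048,576 = 7,057,189.94 MiB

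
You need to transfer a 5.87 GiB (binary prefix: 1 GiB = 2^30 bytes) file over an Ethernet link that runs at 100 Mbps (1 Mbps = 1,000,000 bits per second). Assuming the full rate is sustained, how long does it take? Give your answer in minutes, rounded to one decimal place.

8.4 minutes

5.87 GiB = 6,302,864,506.88 bytes = 50,422,916,055.04 bits
100 Mbps = 100,000,000 bits/s
time = 50,422,916,055.04 / 100,000,000 = 504.23 s
504.23 s / 60 = 8.4 minutes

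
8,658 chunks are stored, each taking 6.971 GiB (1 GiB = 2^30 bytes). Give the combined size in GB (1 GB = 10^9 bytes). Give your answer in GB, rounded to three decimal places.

Total = 8,658 × 6.971 GiB = 60354.918 GiB
= 60354.918 × 1,073,741,824 bytes = 64,805,599,740,690.432 bytes
1 GB = 1,000,000,000 bytes
64,805,599,740,690.432 / 1,000,000,000 = 64,805.600 GB

64,805.600 GB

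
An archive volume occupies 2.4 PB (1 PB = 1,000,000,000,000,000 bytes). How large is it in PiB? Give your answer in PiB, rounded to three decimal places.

2.132 PiB

2.4 PB = 2.4 × 10^15 bytes = 2,400,000,000,000,000 bytes
1 PiB = 2^50 bytes = 1,125,899,906,842,624 bytes
2,400,000,000,000,000 / 1,125,899,906,842,624 = 2.132 PiB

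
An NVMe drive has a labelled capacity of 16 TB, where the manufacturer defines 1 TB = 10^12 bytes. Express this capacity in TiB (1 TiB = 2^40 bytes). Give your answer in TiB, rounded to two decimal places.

14.55 TiB

16 TB = 16 × 10^12 bytes = 16,000,000,000,000 bytes
1 TiB = 2^40 bytes = 1,099,511,627,776 bytes
16,000,000,000,000 / 1,099,511,627,776 = 14.55 TiB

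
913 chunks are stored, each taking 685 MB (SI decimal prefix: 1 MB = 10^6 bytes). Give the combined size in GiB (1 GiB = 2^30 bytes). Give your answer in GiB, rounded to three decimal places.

582.454 GiB

Total = 913 × 685 MB = 625,405 MB
= 625,405 × 1,000,000 bytes = 625,405,000,000 bytes
1 GiB = 1,073,741,824 bytes
625,405,000,000 / 1,073,741,824 = 582.454 GiB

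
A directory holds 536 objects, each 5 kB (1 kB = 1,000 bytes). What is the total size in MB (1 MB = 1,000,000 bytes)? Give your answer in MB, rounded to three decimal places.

2.680 MB

Total = 536 × 5 kB = 2680 kB
= 2680 × 1,000 bytes = 2,680,000 bytes
1 MB = 1,000,000 bytes
2,680,000 / 1,000,000 = 2.680 MB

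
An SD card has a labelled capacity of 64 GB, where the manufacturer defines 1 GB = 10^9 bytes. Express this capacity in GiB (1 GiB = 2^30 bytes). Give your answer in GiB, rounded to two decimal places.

59.60 GiB

64 GB = 64 × 10^9 bytes = 64,000,000,000 bytes
1 GiB = 1,073,741,824 bytes
64,000,000,000 / 1,073,741,824 = 59.60 GiB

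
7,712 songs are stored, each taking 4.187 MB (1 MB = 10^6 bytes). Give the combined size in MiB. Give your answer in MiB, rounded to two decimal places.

30,794.28 MiB

Total = 7,712 × 4.187 MB = 32290.144 MB
= 32290.144 × 1,000,000 bytes = 32,290,144,000 bytes
1 MiB = 1,048,576 bytes
32,290,144,000 / 1,048,576 = 30,794.28 MiB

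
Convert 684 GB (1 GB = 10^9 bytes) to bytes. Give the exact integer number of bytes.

684 × 1,000,000,000 = 684,000,000,000 bytes  (1 GB = 10^9 bytes)

684,000,000,000 bytes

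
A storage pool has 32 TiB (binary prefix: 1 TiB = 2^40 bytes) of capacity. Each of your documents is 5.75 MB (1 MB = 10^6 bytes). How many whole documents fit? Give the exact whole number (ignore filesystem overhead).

6,119,021

Capacity: 32 TiB = 35,184,372,088,832 bytes
Per item: 5.75 MB = 5,750,000 bytes
⌊35,184,372,088,832 / 5,750,000⌋ = 6,119,021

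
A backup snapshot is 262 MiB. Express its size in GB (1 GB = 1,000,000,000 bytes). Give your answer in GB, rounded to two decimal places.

262 MiB = 262 × 2^20 bytes = 274,726,912 bytes
1 GB = 1,000,000,000 bytes
274,726,912 / 1,000,000,000 = 0.27 GB

0.27 GB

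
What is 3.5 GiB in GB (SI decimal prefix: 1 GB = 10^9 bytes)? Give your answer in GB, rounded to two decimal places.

3.5 GiB × 1,073,741,824 bytes/GiB = 3,758,096,384 bytes
1 GB = 10^9 bytes = 1,000,000,000 bytes
3,758,096,384 / 1,000,000,000 = 3.76 GB

3.76 GB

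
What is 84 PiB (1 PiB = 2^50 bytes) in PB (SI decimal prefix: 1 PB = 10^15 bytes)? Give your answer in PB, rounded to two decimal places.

94.58 PB

84 PiB = 84 × 2^50 bytes = 94,575,592,174,780,416 bytes
1 PB = 10^15 bytes = 1,000,000,000,000,000 bytes
94,575,592,174,780,416 / 1,000,000,000,000,000 = 94.58 PB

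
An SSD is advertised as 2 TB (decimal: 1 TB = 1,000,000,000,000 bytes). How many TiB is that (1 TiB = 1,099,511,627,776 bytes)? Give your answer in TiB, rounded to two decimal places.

1.82 TiB

2 TB × 1,000,000,000,000 bytes/TB = 2,000,000,000,000 bytes
1 TiB = 2^40 bytes = 1,099,511,627,776 bytes
2,000,000,000,000 / 1,099,511,627,776 = 1.82 TiB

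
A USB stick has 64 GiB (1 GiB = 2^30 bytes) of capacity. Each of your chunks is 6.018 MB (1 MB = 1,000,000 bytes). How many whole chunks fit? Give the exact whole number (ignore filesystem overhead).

11,418

Capacity: 64 GiB = 68,719,476,736 bytes
Per item: 6.018 MB = 6,018,000 bytes
⌊68,719,476,736 / 6,018,000⌋ = 11,418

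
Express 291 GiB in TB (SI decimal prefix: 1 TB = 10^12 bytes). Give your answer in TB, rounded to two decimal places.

291 GiB = 291 × 2^30 bytes = 312,458,870,784 bytes
1 TB = 10^12 bytes = 1,000,000,000,000 bytes
312,458,870,784 / 1,000,000,000,000 = 0.31 TB

0.31 TB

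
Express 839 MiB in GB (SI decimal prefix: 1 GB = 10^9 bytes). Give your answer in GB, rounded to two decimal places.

839 MiB = 839 × 2^20 bytes = 879,755,264 bytes
1 GB = 10^9 bytes = 1,000,000,000 bytes
879,755,264 / 1,000,000,000 = 0.88 GB

0.88 GB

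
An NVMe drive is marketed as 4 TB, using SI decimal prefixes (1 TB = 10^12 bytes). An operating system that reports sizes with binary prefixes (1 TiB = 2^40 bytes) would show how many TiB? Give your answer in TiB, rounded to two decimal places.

3.64 TiB

4 TB = 4 × 10^12 bytes = 4,000,000,000,000 bytes
1 TiB = 1,099,511,627,776 bytes
4,000,000,000,000 / 1,099,511,627,776 = 3.64 TiB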